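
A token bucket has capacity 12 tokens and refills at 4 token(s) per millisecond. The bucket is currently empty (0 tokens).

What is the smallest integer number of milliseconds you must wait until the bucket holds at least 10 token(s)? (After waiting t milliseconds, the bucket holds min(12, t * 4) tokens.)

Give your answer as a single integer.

Answer: 3

Derivation:
Need t * 4 >= 10, so t >= 10/4.
Smallest integer t = ceil(10/4) = 3.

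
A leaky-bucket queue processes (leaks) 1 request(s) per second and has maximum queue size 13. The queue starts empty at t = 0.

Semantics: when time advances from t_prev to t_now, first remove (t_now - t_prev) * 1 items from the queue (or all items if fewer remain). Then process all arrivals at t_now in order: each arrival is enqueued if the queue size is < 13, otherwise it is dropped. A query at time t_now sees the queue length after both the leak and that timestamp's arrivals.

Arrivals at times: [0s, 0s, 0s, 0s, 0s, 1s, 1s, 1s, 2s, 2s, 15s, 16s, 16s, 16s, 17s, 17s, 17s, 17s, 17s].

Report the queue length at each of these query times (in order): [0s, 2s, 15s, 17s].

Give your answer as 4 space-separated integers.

Queue lengths at query times:
  query t=0s: backlog = 5
  query t=2s: backlog = 8
  query t=15s: backlog = 1
  query t=17s: backlog = 7

Answer: 5 8 1 7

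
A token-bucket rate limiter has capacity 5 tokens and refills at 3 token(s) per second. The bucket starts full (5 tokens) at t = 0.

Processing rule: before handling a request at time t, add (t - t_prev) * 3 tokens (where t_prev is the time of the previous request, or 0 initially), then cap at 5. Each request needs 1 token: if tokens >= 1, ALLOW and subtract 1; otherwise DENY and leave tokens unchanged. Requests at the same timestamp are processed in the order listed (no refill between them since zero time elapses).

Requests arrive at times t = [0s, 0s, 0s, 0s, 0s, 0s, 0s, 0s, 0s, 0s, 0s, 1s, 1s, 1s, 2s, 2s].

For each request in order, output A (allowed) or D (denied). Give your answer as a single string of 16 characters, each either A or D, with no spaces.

Answer: AAAAADDDDDDAAAAA

Derivation:
Simulating step by step:
  req#1 t=0s: ALLOW
  req#2 t=0s: ALLOW
  req#3 t=0s: ALLOW
  req#4 t=0s: ALLOW
  req#5 t=0s: ALLOW
  req#6 t=0s: DENY
  req#7 t=0s: DENY
  req#8 t=0s: DENY
  req#9 t=0s: DENY
  req#10 t=0s: DENY
  req#11 t=0s: DENY
  req#12 t=1s: ALLOW
  req#13 t=1s: ALLOW
  req#14 t=1s: ALLOW
  req#15 t=2s: ALLOW
  req#16 t=2s: ALLOW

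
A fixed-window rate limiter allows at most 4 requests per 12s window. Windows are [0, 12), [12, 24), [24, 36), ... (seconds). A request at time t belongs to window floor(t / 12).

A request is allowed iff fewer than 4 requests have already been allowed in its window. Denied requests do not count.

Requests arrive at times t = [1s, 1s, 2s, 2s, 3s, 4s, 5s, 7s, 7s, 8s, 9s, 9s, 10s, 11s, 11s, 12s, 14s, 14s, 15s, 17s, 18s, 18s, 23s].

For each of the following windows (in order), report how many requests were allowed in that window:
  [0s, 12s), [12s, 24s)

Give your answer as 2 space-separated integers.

Processing requests:
  req#1 t=1s (window 0): ALLOW
  req#2 t=1s (window 0): ALLOW
  req#3 t=2s (window 0): ALLOW
  req#4 t=2s (window 0): ALLOW
  req#5 t=3s (window 0): DENY
  req#6 t=4s (window 0): DENY
  req#7 t=5s (window 0): DENY
  req#8 t=7s (window 0): DENY
  req#9 t=7s (window 0): DENY
  req#10 t=8s (window 0): DENY
  req#11 t=9s (window 0): DENY
  req#12 t=9s (window 0): DENY
  req#13 t=10s (window 0): DENY
  req#14 t=11s (window 0): DENY
  req#15 t=11s (window 0): DENY
  req#16 t=12s (window 1): ALLOW
  req#17 t=14s (window 1): ALLOW
  req#18 t=14s (window 1): ALLOW
  req#19 t=15s (window 1): ALLOW
  req#20 t=17s (window 1): DENY
  req#21 t=18s (window 1): DENY
  req#22 t=18s (window 1): DENY
  req#23 t=23s (window 1): DENY

Allowed counts by window: 4 4

Answer: 4 4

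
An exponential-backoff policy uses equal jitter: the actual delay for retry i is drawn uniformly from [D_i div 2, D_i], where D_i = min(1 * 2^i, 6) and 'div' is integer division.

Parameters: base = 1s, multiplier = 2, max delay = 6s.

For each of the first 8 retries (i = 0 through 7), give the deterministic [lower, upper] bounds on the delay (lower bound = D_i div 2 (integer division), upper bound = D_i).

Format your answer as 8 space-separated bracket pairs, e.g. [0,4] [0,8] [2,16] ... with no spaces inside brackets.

Computing bounds per retry:
  i=0: D_i=min(1*2^0,6)=1, bounds=[0,1]
  i=1: D_i=min(1*2^1,6)=2, bounds=[1,2]
  i=2: D_i=min(1*2^2,6)=4, bounds=[2,4]
  i=3: D_i=min(1*2^3,6)=6, bounds=[3,6]
  i=4: D_i=min(1*2^4,6)=6, bounds=[3,6]
  i=5: D_i=min(1*2^5,6)=6, bounds=[3,6]
  i=6: D_i=min(1*2^6,6)=6, bounds=[3,6]
  i=7: D_i=min(1*2^7,6)=6, bounds=[3,6]

Answer: [0,1] [1,2] [2,4] [3,6] [3,6] [3,6] [3,6] [3,6]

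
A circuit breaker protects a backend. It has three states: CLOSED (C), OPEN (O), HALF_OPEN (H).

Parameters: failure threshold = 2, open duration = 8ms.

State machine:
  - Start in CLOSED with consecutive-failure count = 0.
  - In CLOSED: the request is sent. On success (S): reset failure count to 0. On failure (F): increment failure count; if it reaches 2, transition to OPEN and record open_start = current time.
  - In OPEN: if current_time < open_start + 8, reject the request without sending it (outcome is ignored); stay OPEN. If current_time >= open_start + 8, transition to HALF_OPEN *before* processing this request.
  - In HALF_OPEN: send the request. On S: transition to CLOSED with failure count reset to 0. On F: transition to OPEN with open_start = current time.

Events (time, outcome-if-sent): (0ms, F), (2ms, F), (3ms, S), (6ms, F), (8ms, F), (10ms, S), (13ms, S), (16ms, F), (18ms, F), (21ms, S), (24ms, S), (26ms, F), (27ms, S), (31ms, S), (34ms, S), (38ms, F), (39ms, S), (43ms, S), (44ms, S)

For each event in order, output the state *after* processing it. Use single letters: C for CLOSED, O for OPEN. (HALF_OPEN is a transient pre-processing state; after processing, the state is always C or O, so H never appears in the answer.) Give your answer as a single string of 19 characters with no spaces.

State after each event:
  event#1 t=0ms outcome=F: state=CLOSED
  event#2 t=2ms outcome=F: state=OPEN
  event#3 t=3ms outcome=S: state=OPEN
  event#4 t=6ms outcome=F: state=OPEN
  event#5 t=8ms outcome=F: state=OPEN
  event#6 t=10ms outcome=S: state=CLOSED
  event#7 t=13ms outcome=S: state=CLOSED
  event#8 t=16ms outcome=F: state=CLOSED
  event#9 t=18ms outcome=F: state=OPEN
  event#10 t=21ms outcome=S: state=OPEN
  event#11 t=24ms outcome=S: state=OPEN
  event#12 t=26ms outcome=F: state=OPEN
  event#13 t=27ms outcome=S: state=OPEN
  event#14 t=31ms outcome=S: state=OPEN
  event#15 t=34ms outcome=S: state=CLOSED
  event#16 t=38ms outcome=F: state=CLOSED
  event#17 t=39ms outcome=S: state=CLOSED
  event#18 t=43ms outcome=S: state=CLOSED
  event#19 t=44ms outcome=S: state=CLOSED

Answer: COOOOCCCOOOOOOCCCCC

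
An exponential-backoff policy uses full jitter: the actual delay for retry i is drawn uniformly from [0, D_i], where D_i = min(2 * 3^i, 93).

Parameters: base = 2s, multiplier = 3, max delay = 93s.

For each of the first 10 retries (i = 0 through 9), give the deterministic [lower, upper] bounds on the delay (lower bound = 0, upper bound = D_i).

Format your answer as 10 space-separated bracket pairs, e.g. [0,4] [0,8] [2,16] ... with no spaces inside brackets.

Answer: [0,2] [0,6] [0,18] [0,54] [0,93] [0,93] [0,93] [0,93] [0,93] [0,93]

Derivation:
Computing bounds per retry:
  i=0: D_i=min(2*3^0,93)=2, bounds=[0,2]
  i=1: D_i=min(2*3^1,93)=6, bounds=[0,6]
  i=2: D_i=min(2*3^2,93)=18, bounds=[0,18]
  i=3: D_i=min(2*3^3,93)=54, bounds=[0,54]
  i=4: D_i=min(2*3^4,93)=93, bounds=[0,93]
  i=5: D_i=min(2*3^5,93)=93, bounds=[0,93]
  i=6: D_i=min(2*3^6,93)=93, bounds=[0,93]
  i=7: D_i=min(2*3^7,93)=93, bounds=[0,93]
  i=8: D_i=min(2*3^8,93)=93, bounds=[0,93]
  i=9: D_i=min(2*3^9,93)=93, bounds=[0,93]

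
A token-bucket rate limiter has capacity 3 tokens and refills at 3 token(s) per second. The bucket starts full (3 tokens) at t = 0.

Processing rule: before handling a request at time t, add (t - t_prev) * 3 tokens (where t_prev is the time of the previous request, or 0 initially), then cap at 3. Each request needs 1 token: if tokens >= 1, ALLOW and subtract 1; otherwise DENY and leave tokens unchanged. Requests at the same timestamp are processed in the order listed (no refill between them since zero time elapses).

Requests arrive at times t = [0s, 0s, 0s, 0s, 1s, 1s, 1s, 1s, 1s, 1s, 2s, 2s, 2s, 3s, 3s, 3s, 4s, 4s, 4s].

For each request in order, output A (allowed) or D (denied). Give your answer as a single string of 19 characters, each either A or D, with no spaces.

Simulating step by step:
  req#1 t=0s: ALLOW
  req#2 t=0s: ALLOW
  req#3 t=0s: ALLOW
  req#4 t=0s: DENY
  req#5 t=1s: ALLOW
  req#6 t=1s: ALLOW
  req#7 t=1s: ALLOW
  req#8 t=1s: DENY
  req#9 t=1s: DENY
  req#10 t=1s: DENY
  req#11 t=2s: ALLOW
  req#12 t=2s: ALLOW
  req#13 t=2s: ALLOW
  req#14 t=3s: ALLOW
  req#15 t=3s: ALLOW
  req#16 t=3s: ALLOW
  req#17 t=4s: ALLOW
  req#18 t=4s: ALLOW
  req#19 t=4s: ALLOW

Answer: AAADAAADDDAAAAAAAAA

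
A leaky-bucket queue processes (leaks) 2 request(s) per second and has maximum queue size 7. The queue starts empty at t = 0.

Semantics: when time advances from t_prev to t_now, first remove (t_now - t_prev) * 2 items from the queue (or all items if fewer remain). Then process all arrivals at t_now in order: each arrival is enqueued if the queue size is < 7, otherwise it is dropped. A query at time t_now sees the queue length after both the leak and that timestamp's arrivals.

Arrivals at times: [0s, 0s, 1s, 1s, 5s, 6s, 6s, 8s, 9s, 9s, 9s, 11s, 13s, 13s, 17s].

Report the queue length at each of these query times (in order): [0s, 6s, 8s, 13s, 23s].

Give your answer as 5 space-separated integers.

Queue lengths at query times:
  query t=0s: backlog = 2
  query t=6s: backlog = 2
  query t=8s: backlog = 1
  query t=13s: backlog = 2
  query t=23s: backlog = 0

Answer: 2 2 1 2 0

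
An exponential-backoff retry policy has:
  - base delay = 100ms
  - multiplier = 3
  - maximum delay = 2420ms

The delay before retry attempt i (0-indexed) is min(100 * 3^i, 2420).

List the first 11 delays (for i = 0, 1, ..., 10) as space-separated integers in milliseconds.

Computing each delay:
  i=0: min(100*3^0, 2420) = 100
  i=1: min(100*3^1, 2420) = 300
  i=2: min(100*3^2, 2420) = 900
  i=3: min(100*3^3, 2420) = 2420
  i=4: min(100*3^4, 2420) = 2420
  i=5: min(100*3^5, 2420) = 2420
  i=6: min(100*3^6, 2420) = 2420
  i=7: min(100*3^7, 2420) = 2420
  i=8: min(100*3^8, 2420) = 2420
  i=9: min(100*3^9, 2420) = 2420
  i=10: min(100*3^10, 2420) = 2420

Answer: 100 300 900 2420 2420 2420 2420 2420 2420 2420 2420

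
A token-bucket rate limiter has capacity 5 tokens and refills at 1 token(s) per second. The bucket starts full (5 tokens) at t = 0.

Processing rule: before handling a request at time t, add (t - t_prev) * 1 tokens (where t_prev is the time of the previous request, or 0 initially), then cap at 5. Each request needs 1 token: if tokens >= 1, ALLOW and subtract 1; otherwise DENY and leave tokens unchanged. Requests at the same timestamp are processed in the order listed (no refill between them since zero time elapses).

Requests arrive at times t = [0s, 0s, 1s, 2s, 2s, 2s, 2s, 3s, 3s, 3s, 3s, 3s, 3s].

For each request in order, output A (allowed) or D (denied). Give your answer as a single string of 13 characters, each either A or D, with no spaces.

Answer: AAAAAAAADDDDD

Derivation:
Simulating step by step:
  req#1 t=0s: ALLOW
  req#2 t=0s: ALLOW
  req#3 t=1s: ALLOW
  req#4 t=2s: ALLOW
  req#5 t=2s: ALLOW
  req#6 t=2s: ALLOW
  req#7 t=2s: ALLOW
  req#8 t=3s: ALLOW
  req#9 t=3s: DENY
  req#10 t=3s: DENY
  req#11 t=3s: DENY
  req#12 t=3s: DENY
  req#13 t=3s: DENY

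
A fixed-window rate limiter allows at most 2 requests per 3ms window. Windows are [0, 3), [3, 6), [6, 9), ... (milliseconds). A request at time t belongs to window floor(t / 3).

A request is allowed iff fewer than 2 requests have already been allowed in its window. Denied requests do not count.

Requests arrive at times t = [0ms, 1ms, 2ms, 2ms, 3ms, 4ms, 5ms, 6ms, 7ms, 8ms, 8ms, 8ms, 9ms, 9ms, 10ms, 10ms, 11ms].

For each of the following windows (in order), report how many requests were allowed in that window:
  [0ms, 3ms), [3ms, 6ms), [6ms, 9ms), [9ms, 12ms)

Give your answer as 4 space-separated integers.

Answer: 2 2 2 2

Derivation:
Processing requests:
  req#1 t=0ms (window 0): ALLOW
  req#2 t=1ms (window 0): ALLOW
  req#3 t=2ms (window 0): DENY
  req#4 t=2ms (window 0): DENY
  req#5 t=3ms (window 1): ALLOW
  req#6 t=4ms (window 1): ALLOW
  req#7 t=5ms (window 1): DENY
  req#8 t=6ms (window 2): ALLOW
  req#9 t=7ms (window 2): ALLOW
  req#10 t=8ms (window 2): DENY
  req#11 t=8ms (window 2): DENY
  req#12 t=8ms (window 2): DENY
  req#13 t=9ms (window 3): ALLOW
  req#14 t=9ms (window 3): ALLOW
  req#15 t=10ms (window 3): DENY
  req#16 t=10ms (window 3): DENY
  req#17 t=11ms (window 3): DENY

Allowed counts by window: 2 2 2 2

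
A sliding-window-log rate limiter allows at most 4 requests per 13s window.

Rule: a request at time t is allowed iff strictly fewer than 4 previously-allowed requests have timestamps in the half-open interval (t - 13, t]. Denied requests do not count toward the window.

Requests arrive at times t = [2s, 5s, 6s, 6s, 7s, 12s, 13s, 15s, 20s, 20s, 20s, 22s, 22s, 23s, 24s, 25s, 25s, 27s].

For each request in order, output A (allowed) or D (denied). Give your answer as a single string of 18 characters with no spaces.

Tracking allowed requests in the window:
  req#1 t=2s: ALLOW
  req#2 t=5s: ALLOW
  req#3 t=6s: ALLOW
  req#4 t=6s: ALLOW
  req#5 t=7s: DENY
  req#6 t=12s: DENY
  req#7 t=13s: DENY
  req#8 t=15s: ALLOW
  req#9 t=20s: ALLOW
  req#10 t=20s: ALLOW
  req#11 t=20s: ALLOW
  req#12 t=22s: DENY
  req#13 t=22s: DENY
  req#14 t=23s: DENY
  req#15 t=24s: DENY
  req#16 t=25s: DENY
  req#17 t=25s: DENY
  req#18 t=27s: DENY

Answer: AAAADDDAAAADDDDDDD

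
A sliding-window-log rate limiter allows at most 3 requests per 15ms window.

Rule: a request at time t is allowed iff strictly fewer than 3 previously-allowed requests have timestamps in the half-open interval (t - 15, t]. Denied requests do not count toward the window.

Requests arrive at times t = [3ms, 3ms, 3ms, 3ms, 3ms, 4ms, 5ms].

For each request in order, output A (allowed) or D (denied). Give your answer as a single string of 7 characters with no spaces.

Answer: AAADDDD

Derivation:
Tracking allowed requests in the window:
  req#1 t=3ms: ALLOW
  req#2 t=3ms: ALLOW
  req#3 t=3ms: ALLOW
  req#4 t=3ms: DENY
  req#5 t=3ms: DENY
  req#6 t=4ms: DENY
  req#7 t=5ms: DENY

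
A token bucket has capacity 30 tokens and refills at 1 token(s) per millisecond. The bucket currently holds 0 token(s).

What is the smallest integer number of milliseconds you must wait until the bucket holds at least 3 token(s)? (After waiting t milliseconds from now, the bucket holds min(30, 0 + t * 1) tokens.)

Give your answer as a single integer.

Need 0 + t * 1 >= 3, so t >= 3/1.
Smallest integer t = ceil(3/1) = 3.

Answer: 3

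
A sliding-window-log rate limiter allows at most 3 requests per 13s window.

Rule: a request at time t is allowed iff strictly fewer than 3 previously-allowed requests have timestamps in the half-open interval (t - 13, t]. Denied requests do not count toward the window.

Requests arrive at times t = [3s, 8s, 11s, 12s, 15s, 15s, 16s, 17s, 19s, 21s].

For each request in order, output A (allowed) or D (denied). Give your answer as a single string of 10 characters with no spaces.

Answer: AAADDDADDA

Derivation:
Tracking allowed requests in the window:
  req#1 t=3s: ALLOW
  req#2 t=8s: ALLOW
  req#3 t=11s: ALLOW
  req#4 t=12s: DENY
  req#5 t=15s: DENY
  req#6 t=15s: DENY
  req#7 t=16s: ALLOW
  req#8 t=17s: DENY
  req#9 t=19s: DENY
  req#10 t=21s: ALLOW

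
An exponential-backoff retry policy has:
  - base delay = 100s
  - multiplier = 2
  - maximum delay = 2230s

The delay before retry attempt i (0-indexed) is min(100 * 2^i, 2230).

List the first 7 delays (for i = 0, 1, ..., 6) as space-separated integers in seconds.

Computing each delay:
  i=0: min(100*2^0, 2230) = 100
  i=1: min(100*2^1, 2230) = 200
  i=2: min(100*2^2, 2230) = 400
  i=3: min(100*2^3, 2230) = 800
  i=4: min(100*2^4, 2230) = 1600
  i=5: min(100*2^5, 2230) = 2230
  i=6: min(100*2^6, 2230) = 2230

Answer: 100 200 400 800 1600 2230 2230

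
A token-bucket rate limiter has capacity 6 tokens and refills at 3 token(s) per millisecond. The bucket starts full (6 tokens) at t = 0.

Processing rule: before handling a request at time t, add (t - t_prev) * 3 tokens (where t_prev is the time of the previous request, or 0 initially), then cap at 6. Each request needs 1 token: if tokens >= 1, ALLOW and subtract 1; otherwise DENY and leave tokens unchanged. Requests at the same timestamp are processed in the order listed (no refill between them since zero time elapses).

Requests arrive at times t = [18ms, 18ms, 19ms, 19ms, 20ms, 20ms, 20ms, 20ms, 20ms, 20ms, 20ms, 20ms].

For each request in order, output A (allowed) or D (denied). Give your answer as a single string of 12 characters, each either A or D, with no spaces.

Answer: AAAAAAAAAADD

Derivation:
Simulating step by step:
  req#1 t=18ms: ALLOW
  req#2 t=18ms: ALLOW
  req#3 t=19ms: ALLOW
  req#4 t=19ms: ALLOW
  req#5 t=20ms: ALLOW
  req#6 t=20ms: ALLOW
  req#7 t=20ms: ALLOW
  req#8 t=20ms: ALLOW
  req#9 t=20ms: ALLOW
  req#10 t=20ms: ALLOW
  req#11 t=20ms: DENY
  req#12 t=20ms: DENY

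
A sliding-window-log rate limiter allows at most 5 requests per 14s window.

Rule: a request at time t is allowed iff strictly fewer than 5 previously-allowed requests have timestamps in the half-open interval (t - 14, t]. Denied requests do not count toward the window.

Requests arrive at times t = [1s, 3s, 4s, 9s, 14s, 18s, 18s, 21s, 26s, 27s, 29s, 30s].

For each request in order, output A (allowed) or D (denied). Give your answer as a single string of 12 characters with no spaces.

Answer: AAAAAAAAADAD

Derivation:
Tracking allowed requests in the window:
  req#1 t=1s: ALLOW
  req#2 t=3s: ALLOW
  req#3 t=4s: ALLOW
  req#4 t=9s: ALLOW
  req#5 t=14s: ALLOW
  req#6 t=18s: ALLOW
  req#7 t=18s: ALLOW
  req#8 t=21s: ALLOW
  req#9 t=26s: ALLOW
  req#10 t=27s: DENY
  req#11 t=29s: ALLOW
  req#12 t=30s: DENY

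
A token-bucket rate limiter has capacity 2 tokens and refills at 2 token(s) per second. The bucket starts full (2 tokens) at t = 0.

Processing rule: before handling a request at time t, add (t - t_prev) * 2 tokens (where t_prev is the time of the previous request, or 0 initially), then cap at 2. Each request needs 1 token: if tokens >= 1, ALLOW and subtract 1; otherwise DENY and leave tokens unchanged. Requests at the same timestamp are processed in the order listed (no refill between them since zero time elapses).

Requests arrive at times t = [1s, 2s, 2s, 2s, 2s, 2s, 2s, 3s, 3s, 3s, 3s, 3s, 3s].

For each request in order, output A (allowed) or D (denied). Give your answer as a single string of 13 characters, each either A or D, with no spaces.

Simulating step by step:
  req#1 t=1s: ALLOW
  req#2 t=2s: ALLOW
  req#3 t=2s: ALLOW
  req#4 t=2s: DENY
  req#5 t=2s: DENY
  req#6 t=2s: DENY
  req#7 t=2s: DENY
  req#8 t=3s: ALLOW
  req#9 t=3s: ALLOW
  req#10 t=3s: DENY
  req#11 t=3s: DENY
  req#12 t=3s: DENY
  req#13 t=3s: DENY

Answer: AAADDDDAADDDD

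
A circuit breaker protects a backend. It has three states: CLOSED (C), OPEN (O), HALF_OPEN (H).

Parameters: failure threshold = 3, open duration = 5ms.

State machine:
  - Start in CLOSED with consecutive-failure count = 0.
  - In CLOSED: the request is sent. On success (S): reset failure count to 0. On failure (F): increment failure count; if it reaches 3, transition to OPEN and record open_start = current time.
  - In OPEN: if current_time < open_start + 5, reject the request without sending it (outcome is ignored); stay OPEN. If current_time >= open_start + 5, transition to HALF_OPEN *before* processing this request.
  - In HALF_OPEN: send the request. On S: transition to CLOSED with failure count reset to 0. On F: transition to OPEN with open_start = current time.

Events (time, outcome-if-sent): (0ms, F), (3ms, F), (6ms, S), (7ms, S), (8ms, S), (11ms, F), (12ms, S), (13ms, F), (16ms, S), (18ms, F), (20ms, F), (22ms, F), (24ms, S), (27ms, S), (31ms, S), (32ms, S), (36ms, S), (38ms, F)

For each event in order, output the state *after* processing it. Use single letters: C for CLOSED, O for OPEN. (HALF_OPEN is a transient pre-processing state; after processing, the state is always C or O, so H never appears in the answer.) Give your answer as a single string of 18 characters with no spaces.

Answer: CCCCCCCCCCCOOCCCCC

Derivation:
State after each event:
  event#1 t=0ms outcome=F: state=CLOSED
  event#2 t=3ms outcome=F: state=CLOSED
  event#3 t=6ms outcome=S: state=CLOSED
  event#4 t=7ms outcome=S: state=CLOSED
  event#5 t=8ms outcome=S: state=CLOSED
  event#6 t=11ms outcome=F: state=CLOSED
  event#7 t=12ms outcome=S: state=CLOSED
  event#8 t=13ms outcome=F: state=CLOSED
  event#9 t=16ms outcome=S: state=CLOSED
  event#10 t=18ms outcome=F: state=CLOSED
  event#11 t=20ms outcome=F: state=CLOSED
  event#12 t=22ms outcome=F: state=OPEN
  event#13 t=24ms outcome=S: state=OPEN
  event#14 t=27ms outcome=S: state=CLOSED
  event#15 t=31ms outcome=S: state=CLOSED
  event#16 t=32ms outcome=S: state=CLOSED
  event#17 t=36ms outcome=S: state=CLOSED
  event#18 t=38ms outcome=F: state=CLOSED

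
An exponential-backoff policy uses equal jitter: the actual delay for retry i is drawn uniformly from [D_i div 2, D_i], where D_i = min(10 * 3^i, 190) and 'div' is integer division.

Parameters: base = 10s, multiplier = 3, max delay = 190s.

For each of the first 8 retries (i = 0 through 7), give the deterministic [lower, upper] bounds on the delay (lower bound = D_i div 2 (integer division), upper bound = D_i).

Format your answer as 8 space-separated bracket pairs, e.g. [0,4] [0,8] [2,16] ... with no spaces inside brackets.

Answer: [5,10] [15,30] [45,90] [95,190] [95,190] [95,190] [95,190] [95,190]

Derivation:
Computing bounds per retry:
  i=0: D_i=min(10*3^0,190)=10, bounds=[5,10]
  i=1: D_i=min(10*3^1,190)=30, bounds=[15,30]
  i=2: D_i=min(10*3^2,190)=90, bounds=[45,90]
  i=3: D_i=min(10*3^3,190)=190, bounds=[95,190]
  i=4: D_i=min(10*3^4,190)=190, bounds=[95,190]
  i=5: D_i=min(10*3^5,190)=190, bounds=[95,190]
  i=6: D_i=min(10*3^6,190)=190, bounds=[95,190]
  i=7: D_i=min(10*3^7,190)=190, bounds=[95,190]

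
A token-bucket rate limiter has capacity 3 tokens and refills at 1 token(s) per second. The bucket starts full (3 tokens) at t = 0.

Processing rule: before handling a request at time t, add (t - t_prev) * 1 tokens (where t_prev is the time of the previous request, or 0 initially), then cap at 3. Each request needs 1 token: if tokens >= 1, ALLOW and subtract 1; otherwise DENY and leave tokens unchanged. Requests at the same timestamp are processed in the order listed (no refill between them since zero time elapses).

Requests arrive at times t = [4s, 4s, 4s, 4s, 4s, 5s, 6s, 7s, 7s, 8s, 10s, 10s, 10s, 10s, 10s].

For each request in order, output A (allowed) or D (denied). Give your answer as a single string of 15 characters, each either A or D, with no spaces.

Answer: AAADDAAADAAADDD

Derivation:
Simulating step by step:
  req#1 t=4s: ALLOW
  req#2 t=4s: ALLOW
  req#3 t=4s: ALLOW
  req#4 t=4s: DENY
  req#5 t=4s: DENY
  req#6 t=5s: ALLOW
  req#7 t=6s: ALLOW
  req#8 t=7s: ALLOW
  req#9 t=7s: DENY
  req#10 t=8s: ALLOW
  req#11 t=10s: ALLOW
  req#12 t=10s: ALLOW
  req#13 t=10s: DENY
  req#14 t=10s: DENY
  req#15 t=10s: DENY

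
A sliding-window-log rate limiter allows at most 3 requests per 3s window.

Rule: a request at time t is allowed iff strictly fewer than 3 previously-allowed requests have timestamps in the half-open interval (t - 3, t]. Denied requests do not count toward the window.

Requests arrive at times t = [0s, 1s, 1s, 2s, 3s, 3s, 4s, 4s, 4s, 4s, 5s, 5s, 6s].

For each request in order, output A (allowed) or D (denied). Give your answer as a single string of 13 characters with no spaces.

Answer: AAADADAADDDDA

Derivation:
Tracking allowed requests in the window:
  req#1 t=0s: ALLOW
  req#2 t=1s: ALLOW
  req#3 t=1s: ALLOW
  req#4 t=2s: DENY
  req#5 t=3s: ALLOW
  req#6 t=3s: DENY
  req#7 t=4s: ALLOW
  req#8 t=4s: ALLOW
  req#9 t=4s: DENY
  req#10 t=4s: DENY
  req#11 t=5s: DENY
  req#12 t=5s: DENY
  req#13 t=6s: ALLOW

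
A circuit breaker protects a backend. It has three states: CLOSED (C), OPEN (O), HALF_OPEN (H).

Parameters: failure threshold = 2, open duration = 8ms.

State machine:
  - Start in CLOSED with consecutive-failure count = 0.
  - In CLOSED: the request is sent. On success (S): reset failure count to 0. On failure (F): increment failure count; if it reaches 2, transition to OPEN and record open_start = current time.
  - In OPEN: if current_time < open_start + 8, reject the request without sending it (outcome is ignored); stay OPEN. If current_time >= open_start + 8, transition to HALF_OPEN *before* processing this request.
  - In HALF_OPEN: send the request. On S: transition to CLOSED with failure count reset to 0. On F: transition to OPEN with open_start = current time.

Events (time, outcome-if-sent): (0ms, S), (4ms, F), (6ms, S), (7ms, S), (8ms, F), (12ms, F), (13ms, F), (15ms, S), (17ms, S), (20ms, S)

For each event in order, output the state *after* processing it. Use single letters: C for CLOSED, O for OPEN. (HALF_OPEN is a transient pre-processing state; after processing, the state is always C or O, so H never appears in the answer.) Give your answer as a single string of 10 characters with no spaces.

State after each event:
  event#1 t=0ms outcome=S: state=CLOSED
  event#2 t=4ms outcome=F: state=CLOSED
  event#3 t=6ms outcome=S: state=CLOSED
  event#4 t=7ms outcome=S: state=CLOSED
  event#5 t=8ms outcome=F: state=CLOSED
  event#6 t=12ms outcome=F: state=OPEN
  event#7 t=13ms outcome=F: state=OPEN
  event#8 t=15ms outcome=S: state=OPEN
  event#9 t=17ms outcome=S: state=OPEN
  event#10 t=20ms outcome=S: state=CLOSED

Answer: CCCCCOOOOC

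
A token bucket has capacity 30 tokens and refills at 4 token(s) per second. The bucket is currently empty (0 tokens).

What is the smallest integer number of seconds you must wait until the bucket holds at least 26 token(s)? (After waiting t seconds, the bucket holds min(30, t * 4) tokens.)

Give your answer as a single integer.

Answer: 7

Derivation:
Need t * 4 >= 26, so t >= 26/4.
Smallest integer t = ceil(26/4) = 7.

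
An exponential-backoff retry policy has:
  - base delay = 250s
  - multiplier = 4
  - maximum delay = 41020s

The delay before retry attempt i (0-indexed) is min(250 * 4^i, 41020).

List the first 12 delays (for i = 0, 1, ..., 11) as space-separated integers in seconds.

Answer: 250 1000 4000 16000 41020 41020 41020 41020 41020 41020 41020 41020

Derivation:
Computing each delay:
  i=0: min(250*4^0, 41020) = 250
  i=1: min(250*4^1, 41020) = 1000
  i=2: min(250*4^2, 41020) = 4000
  i=3: min(250*4^3, 41020) = 16000
  i=4: min(250*4^4, 41020) = 41020
  i=5: min(250*4^5, 41020) = 41020
  i=6: min(250*4^6, 41020) = 41020
  i=7: min(250*4^7, 41020) = 41020
  i=8: min(250*4^8, 41020) = 41020
  i=9: min(250*4^9, 41020) = 41020
  i=10: min(250*4^10, 41020) = 41020
  i=11: min(250*4^11, 41020) = 41020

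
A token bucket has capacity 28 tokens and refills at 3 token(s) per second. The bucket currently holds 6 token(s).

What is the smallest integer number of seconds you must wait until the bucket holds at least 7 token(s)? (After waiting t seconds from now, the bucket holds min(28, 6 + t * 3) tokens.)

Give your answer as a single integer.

Answer: 1

Derivation:
Need 6 + t * 3 >= 7, so t >= 1/3.
Smallest integer t = ceil(1/3) = 1.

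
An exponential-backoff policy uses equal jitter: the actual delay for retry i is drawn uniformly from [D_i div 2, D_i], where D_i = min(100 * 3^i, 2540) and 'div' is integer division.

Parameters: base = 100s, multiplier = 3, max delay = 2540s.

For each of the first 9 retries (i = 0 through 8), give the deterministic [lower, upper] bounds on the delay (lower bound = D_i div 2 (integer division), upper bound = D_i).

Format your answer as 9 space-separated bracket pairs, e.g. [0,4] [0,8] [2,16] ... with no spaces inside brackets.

Answer: [50,100] [150,300] [450,900] [1270,2540] [1270,2540] [1270,2540] [1270,2540] [1270,2540] [1270,2540]

Derivation:
Computing bounds per retry:
  i=0: D_i=min(100*3^0,2540)=100, bounds=[50,100]
  i=1: D_i=min(100*3^1,2540)=300, bounds=[150,300]
  i=2: D_i=min(100*3^2,2540)=900, bounds=[450,900]
  i=3: D_i=min(100*3^3,2540)=2540, bounds=[1270,2540]
  i=4: D_i=min(100*3^4,2540)=2540, bounds=[1270,2540]
  i=5: D_i=min(100*3^5,2540)=2540, bounds=[1270,2540]
  i=6: D_i=min(100*3^6,2540)=2540, bounds=[1270,2540]
  i=7: D_i=min(100*3^7,2540)=2540, bounds=[1270,2540]
  i=8: D_i=min(100*3^8,2540)=2540, bounds=[1270,2540]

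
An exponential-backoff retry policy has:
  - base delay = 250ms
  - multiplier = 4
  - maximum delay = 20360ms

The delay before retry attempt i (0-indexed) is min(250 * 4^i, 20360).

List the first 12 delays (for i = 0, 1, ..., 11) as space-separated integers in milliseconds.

Answer: 250 1000 4000 16000 20360 20360 20360 20360 20360 20360 20360 20360

Derivation:
Computing each delay:
  i=0: min(250*4^0, 20360) = 250
  i=1: min(250*4^1, 20360) = 1000
  i=2: min(250*4^2, 20360) = 4000
  i=3: min(250*4^3, 20360) = 16000
  i=4: min(250*4^4, 20360) = 20360
  i=5: min(250*4^5, 20360) = 20360
  i=6: min(250*4^6, 20360) = 20360
  i=7: min(250*4^7, 20360) = 20360
  i=8: min(250*4^8, 20360) = 20360
  i=9: min(250*4^9, 20360) = 20360
  i=10: min(250*4^10, 20360) = 20360
  i=11: min(250*4^11, 20360) = 20360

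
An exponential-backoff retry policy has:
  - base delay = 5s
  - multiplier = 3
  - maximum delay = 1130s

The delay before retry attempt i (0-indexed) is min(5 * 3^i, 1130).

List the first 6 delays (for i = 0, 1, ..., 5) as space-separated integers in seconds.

Computing each delay:
  i=0: min(5*3^0, 1130) = 5
  i=1: min(5*3^1, 1130) = 15
  i=2: min(5*3^2, 1130) = 45
  i=3: min(5*3^3, 1130) = 135
  i=4: min(5*3^4, 1130) = 405
  i=5: min(5*3^5, 1130) = 1130

Answer: 5 15 45 135 405 1130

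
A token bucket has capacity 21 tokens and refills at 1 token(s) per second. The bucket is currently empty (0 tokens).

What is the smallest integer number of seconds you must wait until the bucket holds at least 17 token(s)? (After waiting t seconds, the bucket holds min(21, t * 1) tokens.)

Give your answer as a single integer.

Answer: 17

Derivation:
Need t * 1 >= 17, so t >= 17/1.
Smallest integer t = ceil(17/1) = 17.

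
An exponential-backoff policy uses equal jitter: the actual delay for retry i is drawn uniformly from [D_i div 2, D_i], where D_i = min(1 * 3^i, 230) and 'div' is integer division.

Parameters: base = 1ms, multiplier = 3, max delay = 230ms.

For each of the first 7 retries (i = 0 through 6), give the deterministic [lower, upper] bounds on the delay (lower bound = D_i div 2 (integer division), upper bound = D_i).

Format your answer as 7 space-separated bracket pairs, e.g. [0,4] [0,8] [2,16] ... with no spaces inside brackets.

Answer: [0,1] [1,3] [4,9] [13,27] [40,81] [115,230] [115,230]

Derivation:
Computing bounds per retry:
  i=0: D_i=min(1*3^0,230)=1, bounds=[0,1]
  i=1: D_i=min(1*3^1,230)=3, bounds=[1,3]
  i=2: D_i=min(1*3^2,230)=9, bounds=[4,9]
  i=3: D_i=min(1*3^3,230)=27, bounds=[13,27]
  i=4: D_i=min(1*3^4,230)=81, bounds=[40,81]
  i=5: D_i=min(1*3^5,230)=230, bounds=[115,230]
  i=6: D_i=min(1*3^6,230)=230, bounds=[115,230]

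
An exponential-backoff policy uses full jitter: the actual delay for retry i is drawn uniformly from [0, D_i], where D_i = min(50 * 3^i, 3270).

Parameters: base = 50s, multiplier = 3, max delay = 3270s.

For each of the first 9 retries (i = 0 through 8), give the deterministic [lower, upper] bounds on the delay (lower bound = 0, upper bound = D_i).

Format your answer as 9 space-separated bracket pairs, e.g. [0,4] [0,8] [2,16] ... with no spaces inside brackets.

Answer: [0,50] [0,150] [0,450] [0,1350] [0,3270] [0,3270] [0,3270] [0,3270] [0,3270]

Derivation:
Computing bounds per retry:
  i=0: D_i=min(50*3^0,3270)=50, bounds=[0,50]
  i=1: D_i=min(50*3^1,3270)=150, bounds=[0,150]
  i=2: D_i=min(50*3^2,3270)=450, bounds=[0,450]
  i=3: D_i=min(50*3^3,3270)=1350, bounds=[0,1350]
  i=4: D_i=min(50*3^4,3270)=3270, bounds=[0,3270]
  i=5: D_i=min(50*3^5,3270)=3270, bounds=[0,3270]
  i=6: D_i=min(50*3^6,3270)=3270, bounds=[0,3270]
  i=7: D_i=min(50*3^7,3270)=3270, bounds=[0,3270]
  i=8: D_i=min(50*3^8,3270)=3270, bounds=[0,3270]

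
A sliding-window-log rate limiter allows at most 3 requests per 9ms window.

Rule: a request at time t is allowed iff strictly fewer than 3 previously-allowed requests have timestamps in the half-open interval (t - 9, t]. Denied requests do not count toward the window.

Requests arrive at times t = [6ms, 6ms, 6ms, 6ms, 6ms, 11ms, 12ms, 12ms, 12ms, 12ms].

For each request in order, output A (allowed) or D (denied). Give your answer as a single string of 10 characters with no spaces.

Tracking allowed requests in the window:
  req#1 t=6ms: ALLOW
  req#2 t=6ms: ALLOW
  req#3 t=6ms: ALLOW
  req#4 t=6ms: DENY
  req#5 t=6ms: DENY
  req#6 t=11ms: DENY
  req#7 t=12ms: DENY
  req#8 t=12ms: DENY
  req#9 t=12ms: DENY
  req#10 t=12ms: DENY

Answer: AAADDDDDDD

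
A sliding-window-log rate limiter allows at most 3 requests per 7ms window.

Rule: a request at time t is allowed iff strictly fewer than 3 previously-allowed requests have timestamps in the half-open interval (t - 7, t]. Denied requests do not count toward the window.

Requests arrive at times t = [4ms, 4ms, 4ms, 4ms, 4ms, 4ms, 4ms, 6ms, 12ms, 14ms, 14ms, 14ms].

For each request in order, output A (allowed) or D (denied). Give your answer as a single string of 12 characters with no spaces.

Answer: AAADDDDDAAAD

Derivation:
Tracking allowed requests in the window:
  req#1 t=4ms: ALLOW
  req#2 t=4ms: ALLOW
  req#3 t=4ms: ALLOW
  req#4 t=4ms: DENY
  req#5 t=4ms: DENY
  req#6 t=4ms: DENY
  req#7 t=4ms: DENY
  req#8 t=6ms: DENY
  req#9 t=12ms: ALLOW
  req#10 t=14ms: ALLOW
  req#11 t=14ms: ALLOW
  req#12 t=14ms: DENY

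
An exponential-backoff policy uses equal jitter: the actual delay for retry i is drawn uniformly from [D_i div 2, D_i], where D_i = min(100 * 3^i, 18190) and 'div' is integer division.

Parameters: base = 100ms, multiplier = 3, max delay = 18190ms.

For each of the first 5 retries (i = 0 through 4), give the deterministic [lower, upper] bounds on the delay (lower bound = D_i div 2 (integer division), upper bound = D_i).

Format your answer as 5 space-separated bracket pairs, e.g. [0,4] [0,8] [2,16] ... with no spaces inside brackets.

Answer: [50,100] [150,300] [450,900] [1350,2700] [4050,8100]

Derivation:
Computing bounds per retry:
  i=0: D_i=min(100*3^0,18190)=100, bounds=[50,100]
  i=1: D_i=min(100*3^1,18190)=300, bounds=[150,300]
  i=2: D_i=min(100*3^2,18190)=900, bounds=[450,900]
  i=3: D_i=min(100*3^3,18190)=2700, bounds=[1350,2700]
  i=4: D_i=min(100*3^4,18190)=8100, bounds=[4050,8100]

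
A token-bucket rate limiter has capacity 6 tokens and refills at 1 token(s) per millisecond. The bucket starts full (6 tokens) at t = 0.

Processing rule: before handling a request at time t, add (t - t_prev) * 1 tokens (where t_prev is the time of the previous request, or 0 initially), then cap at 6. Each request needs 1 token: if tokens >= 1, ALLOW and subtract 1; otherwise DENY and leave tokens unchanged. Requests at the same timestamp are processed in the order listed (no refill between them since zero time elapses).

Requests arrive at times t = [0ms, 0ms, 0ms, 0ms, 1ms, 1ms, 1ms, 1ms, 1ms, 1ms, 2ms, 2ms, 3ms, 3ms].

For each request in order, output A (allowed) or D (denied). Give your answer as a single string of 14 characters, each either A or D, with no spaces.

Simulating step by step:
  req#1 t=0ms: ALLOW
  req#2 t=0ms: ALLOW
  req#3 t=0ms: ALLOW
  req#4 t=0ms: ALLOW
  req#5 t=1ms: ALLOW
  req#6 t=1ms: ALLOW
  req#7 t=1ms: ALLOW
  req#8 t=1ms: DENY
  req#9 t=1ms: DENY
  req#10 t=1ms: DENY
  req#11 t=2ms: ALLOW
  req#12 t=2ms: DENY
  req#13 t=3ms: ALLOW
  req#14 t=3ms: DENY

Answer: AAAAAAADDDADAD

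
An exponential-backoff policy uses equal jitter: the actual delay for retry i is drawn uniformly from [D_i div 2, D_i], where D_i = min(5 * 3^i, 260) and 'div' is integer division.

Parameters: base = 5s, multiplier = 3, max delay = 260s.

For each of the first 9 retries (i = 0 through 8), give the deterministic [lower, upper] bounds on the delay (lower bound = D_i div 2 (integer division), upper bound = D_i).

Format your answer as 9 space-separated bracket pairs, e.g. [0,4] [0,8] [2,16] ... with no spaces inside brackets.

Answer: [2,5] [7,15] [22,45] [67,135] [130,260] [130,260] [130,260] [130,260] [130,260]

Derivation:
Computing bounds per retry:
  i=0: D_i=min(5*3^0,260)=5, bounds=[2,5]
  i=1: D_i=min(5*3^1,260)=15, bounds=[7,15]
  i=2: D_i=min(5*3^2,260)=45, bounds=[22,45]
  i=3: D_i=min(5*3^3,260)=135, bounds=[67,135]
  i=4: D_i=min(5*3^4,260)=260, bounds=[130,260]
  i=5: D_i=min(5*3^5,260)=260, bounds=[130,260]
  i=6: D_i=min(5*3^6,260)=260, bounds=[130,260]
  i=7: D_i=min(5*3^7,260)=260, bounds=[130,260]
  i=8: D_i=min(5*3^8,260)=260, bounds=[130,260]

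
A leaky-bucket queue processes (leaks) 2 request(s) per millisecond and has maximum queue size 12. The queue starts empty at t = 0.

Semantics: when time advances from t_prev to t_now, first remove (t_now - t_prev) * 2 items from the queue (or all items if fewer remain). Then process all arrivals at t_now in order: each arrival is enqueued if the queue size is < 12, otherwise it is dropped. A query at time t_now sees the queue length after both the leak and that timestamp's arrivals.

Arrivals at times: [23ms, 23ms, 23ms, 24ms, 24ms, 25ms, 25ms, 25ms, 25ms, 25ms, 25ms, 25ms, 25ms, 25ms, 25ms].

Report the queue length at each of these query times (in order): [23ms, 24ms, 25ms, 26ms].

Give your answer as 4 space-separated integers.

Answer: 3 3 11 9

Derivation:
Queue lengths at query times:
  query t=23ms: backlog = 3
  query t=24ms: backlog = 3
  query t=25ms: backlog = 11
  query t=26ms: backlog = 9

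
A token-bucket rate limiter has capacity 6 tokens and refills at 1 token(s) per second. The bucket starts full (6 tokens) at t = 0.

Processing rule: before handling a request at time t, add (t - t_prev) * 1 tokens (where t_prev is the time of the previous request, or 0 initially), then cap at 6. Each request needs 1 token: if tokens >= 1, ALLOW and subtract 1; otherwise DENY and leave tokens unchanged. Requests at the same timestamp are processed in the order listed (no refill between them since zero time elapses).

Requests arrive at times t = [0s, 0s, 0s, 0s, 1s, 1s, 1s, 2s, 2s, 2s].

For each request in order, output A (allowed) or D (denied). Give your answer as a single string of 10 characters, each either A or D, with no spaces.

Answer: AAAAAAAADD

Derivation:
Simulating step by step:
  req#1 t=0s: ALLOW
  req#2 t=0s: ALLOW
  req#3 t=0s: ALLOW
  req#4 t=0s: ALLOW
  req#5 t=1s: ALLOW
  req#6 t=1s: ALLOW
  req#7 t=1s: ALLOW
  req#8 t=2s: ALLOW
  req#9 t=2s: DENY
  req#10 t=2s: DENY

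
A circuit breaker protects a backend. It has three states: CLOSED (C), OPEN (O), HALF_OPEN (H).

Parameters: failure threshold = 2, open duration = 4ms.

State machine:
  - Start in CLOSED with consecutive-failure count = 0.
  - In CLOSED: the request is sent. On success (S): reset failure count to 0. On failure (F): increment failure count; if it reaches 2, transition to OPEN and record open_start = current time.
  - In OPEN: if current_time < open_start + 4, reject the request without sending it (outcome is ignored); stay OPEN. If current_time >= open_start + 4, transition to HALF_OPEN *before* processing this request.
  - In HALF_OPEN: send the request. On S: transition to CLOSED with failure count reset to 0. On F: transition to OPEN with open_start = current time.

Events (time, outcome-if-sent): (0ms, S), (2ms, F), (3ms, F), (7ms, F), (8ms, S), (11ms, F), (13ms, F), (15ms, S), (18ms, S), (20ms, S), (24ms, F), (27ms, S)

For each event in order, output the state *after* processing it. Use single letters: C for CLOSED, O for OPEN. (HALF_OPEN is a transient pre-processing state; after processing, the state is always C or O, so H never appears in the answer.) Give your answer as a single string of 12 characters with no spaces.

Answer: CCOOOOOCCCCC

Derivation:
State after each event:
  event#1 t=0ms outcome=S: state=CLOSED
  event#2 t=2ms outcome=F: state=CLOSED
  event#3 t=3ms outcome=F: state=OPEN
  event#4 t=7ms outcome=F: state=OPEN
  event#5 t=8ms outcome=S: state=OPEN
  event#6 t=11ms outcome=F: state=OPEN
  event#7 t=13ms outcome=F: state=OPEN
  event#8 t=15ms outcome=S: state=CLOSED
  event#9 t=18ms outcome=S: state=CLOSED
  event#10 t=20ms outcome=S: state=CLOSED
  event#11 t=24ms outcome=F: state=CLOSED
  event#12 t=27ms outcome=S: state=CLOSED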